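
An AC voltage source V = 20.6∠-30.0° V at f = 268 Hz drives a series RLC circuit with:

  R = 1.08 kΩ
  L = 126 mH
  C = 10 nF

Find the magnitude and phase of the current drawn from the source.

Step 1 — Angular frequency: ω = 2π·f = 2π·268 = 1684 rad/s.
Step 2 — Component impedances:
  R: Z = R = 1080 Ω
  L: Z = jωL = j·1684·0.126 = 0 + j212.2 Ω
  C: Z = 1/(jωC) = -j/(ω·C) = 0 - j5.939e+04 Ω
Step 3 — Series combination: Z_total = R + L + C = 1080 - j5.917e+04 Ω = 5.918e+04∠-89.0° Ω.
Step 4 — Source phasor: V = 20.6∠-30.0° V = 17.84 - j10.3 V.
Step 5 — Ohm's law: I = V / Z_total = (17.84 - j10.3) / (1080 - j5.917e+04) = 0.0001795 + j0.0002982 A.
Step 6 — Convert to polar: |I| = 0.0003481 A, ∠I = 59.0°.

I = 0.0003481∠59.0° A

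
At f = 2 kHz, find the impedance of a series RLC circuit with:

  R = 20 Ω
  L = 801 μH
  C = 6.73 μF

Step 1 — Angular frequency: ω = 2π·f = 2π·2000 = 1.257e+04 rad/s.
Step 2 — Component impedances:
  R: Z = R = 20 Ω
  L: Z = jωL = j·1.257e+04·0.000801 = 0 + j10.07 Ω
  C: Z = 1/(jωC) = -j/(ω·C) = 0 - j11.82 Ω
Step 3 — Series combination: Z_total = R + L + C = 20 - j1.759 Ω = 20.08∠-5.0° Ω.

Z = 20 - j1.759 Ω = 20.08∠-5.0° Ω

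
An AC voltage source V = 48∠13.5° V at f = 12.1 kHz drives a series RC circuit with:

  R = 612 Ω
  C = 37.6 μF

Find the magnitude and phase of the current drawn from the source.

Step 1 — Angular frequency: ω = 2π·f = 2π·1.21e+04 = 7.603e+04 rad/s.
Step 2 — Component impedances:
  R: Z = R = 612 Ω
  C: Z = 1/(jωC) = -j/(ω·C) = 0 - j0.3498 Ω
Step 3 — Series combination: Z_total = R + C = 612 - j0.3498 Ω = 612∠-0.0° Ω.
Step 4 — Source phasor: V = 48∠13.5° V = 46.67 + j11.21 V.
Step 5 — Ohm's law: I = V / Z_total = (46.67 + j11.21) / (612 - j0.3498) = 0.07625 + j0.01835 A.
Step 6 — Convert to polar: |I| = 0.07843 A, ∠I = 13.5°.

I = 0.07843∠13.5° A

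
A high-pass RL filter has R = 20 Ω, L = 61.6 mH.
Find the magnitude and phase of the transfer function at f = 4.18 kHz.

Step 1 — Angular frequency: ω = 2π·4180 = 2.626e+04 rad/s.
Step 2 — Transfer function: H(jω) = jωL/(R + jωL).
Step 3 — Numerator jωL = j·1618; denominator R + jωL = 20 + j1618.
Step 4 — H = 0.9998 + j0.01236.
Step 5 — Magnitude: |H| = 0.9999 (-0.0 dB); phase: φ = 0.7°.

|H| = 0.9999 (-0.0 dB), φ = 0.7°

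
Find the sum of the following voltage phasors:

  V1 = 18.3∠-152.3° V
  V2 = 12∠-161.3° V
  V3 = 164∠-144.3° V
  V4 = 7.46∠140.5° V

Step 1 — Convert each phasor to rectangular form:
  V1 = 18.3·(cos(-152.3°) + j·sin(-152.3°)) = -16.2 - j8.507 V
  V2 = 12·(cos(-161.3°) + j·sin(-161.3°)) = -11.37 - j3.847 V
  V3 = 164·(cos(-144.3°) + j·sin(-144.3°)) = -133.2 - j95.7 V
  V4 = 7.46·(cos(140.5°) + j·sin(140.5°)) = -5.756 + j4.745 V
Step 2 — Sum components: V_total = -166.5 - j103.3 V.
Step 3 — Convert to polar: |V_total| = 196 V, ∠V_total = -148.2°.

V_total = 196∠-148.2° V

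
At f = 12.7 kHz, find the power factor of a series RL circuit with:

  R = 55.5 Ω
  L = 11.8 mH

Step 1 — Angular frequency: ω = 2π·f = 2π·1.27e+04 = 7.98e+04 rad/s.
Step 2 — Component impedances:
  R: Z = R = 55.5 Ω
  L: Z = jωL = j·7.98e+04·0.0118 = 0 + j941.6 Ω
Step 3 — Series combination: Z_total = R + L = 55.5 + j941.6 Ω = 943.2∠86.6° Ω.
Step 4 — Power factor: PF = cos(φ) = Re(Z)/|Z| = 55.5/943.2 = 0.05884.
Step 5 — Type: Im(Z) = 941.6 ⇒ lagging (phase φ = 86.6°).

PF = 0.05884 (lagging, φ = 86.6°)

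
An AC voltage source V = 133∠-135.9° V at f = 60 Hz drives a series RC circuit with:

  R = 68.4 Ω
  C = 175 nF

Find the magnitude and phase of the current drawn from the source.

Step 1 — Angular frequency: ω = 2π·f = 2π·60 = 377 rad/s.
Step 2 — Component impedances:
  R: Z = R = 68.4 Ω
  C: Z = 1/(jωC) = -j/(ω·C) = 0 - j1.516e+04 Ω
Step 3 — Series combination: Z_total = R + C = 68.4 - j1.516e+04 Ω = 1.516e+04∠-89.7° Ω.
Step 4 — Source phasor: V = 133∠-135.9° V = -95.51 - j92.56 V.
Step 5 — Ohm's law: I = V / Z_total = (-95.51 - j92.56) / (68.4 - j1.516e+04) = 0.006078 - j0.006329 A.
Step 6 — Convert to polar: |I| = 0.008774 A, ∠I = -46.2°.

I = 0.008774∠-46.2° A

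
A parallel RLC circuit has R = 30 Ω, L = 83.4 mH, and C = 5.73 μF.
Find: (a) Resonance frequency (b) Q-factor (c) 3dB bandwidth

Step 1 — Resonance: ω₀ = 1/√(LC) = 1/√(0.0834·5.73e-06) = 1447 rad/s.
Step 2 — f₀ = ω₀/(2π) = 230.2 Hz.
Step 3 — Parallel Q: Q = R/(ω₀L) = 30/(1447·0.0834) = 0.2487.
Step 4 — Bandwidth: Δω = ω₀/Q = 5817 rad/s; BW = Δω/(2π) = 925.9 Hz.

(a) f₀ = 230.2 Hz  (b) Q = 0.2487  (c) BW = 925.9 Hz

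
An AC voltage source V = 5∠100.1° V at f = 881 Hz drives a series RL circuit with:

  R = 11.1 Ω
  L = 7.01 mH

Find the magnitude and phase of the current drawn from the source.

Step 1 — Angular frequency: ω = 2π·f = 2π·881 = 5535 rad/s.
Step 2 — Component impedances:
  R: Z = R = 11.1 Ω
  L: Z = jωL = j·5535·0.00701 = 0 + j38.8 Ω
Step 3 — Series combination: Z_total = R + L = 11.1 + j38.8 Ω = 40.36∠74.0° Ω.
Step 4 — Source phasor: V = 5∠100.1° V = -0.8768 + j4.923 V.
Step 5 — Ohm's law: I = V / Z_total = (-0.8768 + j4.923) / (11.1 + j38.8) = 0.1113 + j0.05443 A.
Step 6 — Convert to polar: |I| = 0.1239 A, ∠I = 26.1°.

I = 0.1239∠26.1° A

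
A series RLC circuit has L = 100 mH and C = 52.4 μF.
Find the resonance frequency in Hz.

Step 1 — Resonance condition Im(Z)=0 gives ω₀ = 1/√(LC).
Step 2 — ω₀ = 1/√(0.1·5.24e-05) = 436.9 rad/s.
Step 3 — f₀ = ω₀/(2π) = 69.53 Hz.

f₀ = 69.53 Hz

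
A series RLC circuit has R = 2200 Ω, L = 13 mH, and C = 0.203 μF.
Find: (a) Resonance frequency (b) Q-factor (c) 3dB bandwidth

Step 1 — Resonance condition Im(Z)=0 gives ω₀ = 1/√(LC).
Step 2 — ω₀ = 1/√(0.013·2.03e-07) = 1.947e+04 rad/s.
Step 3 — f₀ = ω₀/(2π) = 3098 Hz.
Step 4 — Series Q: Q = ω₀L/R = 1.947e+04·0.013/2200 = 0.115.
Step 5 — 3dB bandwidth: Δω = ω₀/Q = 1.692e+05 rad/s; BW = Δω/(2π) = 2.693e+04 Hz.

(a) f₀ = 3098 Hz  (b) Q = 0.115  (c) BW = 2.693e+04 Hz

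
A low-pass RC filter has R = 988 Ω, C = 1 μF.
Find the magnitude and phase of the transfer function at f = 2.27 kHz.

Step 1 — Angular frequency: ω = 2π·2270 = 1.426e+04 rad/s.
Step 2 — Transfer function: H(jω) = 1/(1 + jωRC).
Step 3 — Denominator: 1 + jωRC = 1 + j·1.426e+04·988·1e-06 = 1 + j14.09.
Step 4 — H = 0.005011 - j0.07061.
Step 5 — Magnitude: |H| = 0.07079 (-23.0 dB); phase: φ = -85.9°.

|H| = 0.07079 (-23.0 dB), φ = -85.9°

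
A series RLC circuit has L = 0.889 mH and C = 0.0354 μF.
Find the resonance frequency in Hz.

Step 1 — Resonance condition Im(Z)=0 gives ω₀ = 1/√(LC).
Step 2 — ω₀ = 1/√(0.000889·3.54e-08) = 1.783e+05 rad/s.
Step 3 — f₀ = ω₀/(2π) = 2.837e+04 Hz.

f₀ = 2.837e+04 Hz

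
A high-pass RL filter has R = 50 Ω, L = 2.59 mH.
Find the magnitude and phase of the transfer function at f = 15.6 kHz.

Step 1 — Angular frequency: ω = 2π·1.56e+04 = 9.802e+04 rad/s.
Step 2 — Transfer function: H(jω) = jωL/(R + jωL).
Step 3 — Numerator jωL = j·253.9; denominator R + jωL = 50 + j253.9.
Step 4 — H = 0.9627 + j0.1896.
Step 5 — Magnitude: |H| = 0.9812 (-0.2 dB); phase: φ = 11.1°.

|H| = 0.9812 (-0.2 dB), φ = 11.1°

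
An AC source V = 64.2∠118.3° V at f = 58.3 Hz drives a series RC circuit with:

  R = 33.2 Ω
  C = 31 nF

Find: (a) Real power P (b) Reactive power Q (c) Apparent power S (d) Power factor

Step 1 — Angular frequency: ω = 2π·f = 2π·58.3 = 366.3 rad/s.
Step 2 — Component impedances:
  R: Z = R = 33.2 Ω
  C: Z = 1/(jωC) = -j/(ω·C) = 0 - j8.806e+04 Ω
Step 3 — Series combination: Z_total = R + C = 33.2 - j8.806e+04 Ω = 8.806e+04∠-90.0° Ω.
Step 4 — Source phasor: V = 64.2∠118.3° V = -30.44 + j56.53 V.
Step 5 — Current: I = V / Z = -0.000642 - j0.0003454 A = 0.000729∠-151.7° A.
Step 6 — Complex power: S = V·I* = 1.765e-05 - j0.0468 VA.
Step 7 — Real power: P = Re(S) = 1.765e-05 W.
Step 8 — Reactive power: Q = Im(S) = -0.0468 VAR.
Step 9 — Apparent power: |S| = 0.0468 VA.
Step 10 — Power factor: PF = P/|S| = 0.000377 (leading).

(a) P = 1.765e-05 W  (b) Q = -0.0468 VAR  (c) S = 0.0468 VA  (d) PF = 0.000377 (leading)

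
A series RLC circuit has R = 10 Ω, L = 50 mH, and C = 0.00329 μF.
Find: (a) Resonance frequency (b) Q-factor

Step 1 — Resonance condition Im(Z)=0 gives ω₀ = 1/√(LC).
Step 2 — ω₀ = 1/√(0.05·3.29e-09) = 7.797e+04 rad/s.
Step 3 — f₀ = ω₀/(2π) = 1.241e+04 Hz.
Step 4 — Series Q: Q = ω₀L/R = 7.797e+04·0.05/10 = 389.8.

(a) f₀ = 1.241e+04 Hz  (b) Q = 389.8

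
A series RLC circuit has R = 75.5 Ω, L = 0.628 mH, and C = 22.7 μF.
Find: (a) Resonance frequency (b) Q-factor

Step 1 — Resonance condition Im(Z)=0 gives ω₀ = 1/√(LC).
Step 2 — ω₀ = 1/√(0.000628·2.27e-05) = 8375 rad/s.
Step 3 — f₀ = ω₀/(2π) = 1333 Hz.
Step 4 — Series Q: Q = ω₀L/R = 8375·0.000628/75.5 = 0.06967.

(a) f₀ = 1333 Hz  (b) Q = 0.06967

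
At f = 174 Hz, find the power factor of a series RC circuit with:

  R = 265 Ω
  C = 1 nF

Step 1 — Angular frequency: ω = 2π·f = 2π·174 = 1093 rad/s.
Step 2 — Component impedances:
  R: Z = R = 265 Ω
  C: Z = 1/(jωC) = -j/(ω·C) = 0 - j9.147e+05 Ω
Step 3 — Series combination: Z_total = R + C = 265 - j9.147e+05 Ω = 9.147e+05∠-90.0° Ω.
Step 4 — Power factor: PF = cos(φ) = Re(Z)/|Z| = 265/9.147e+05 = 0.0002897.
Step 5 — Type: Im(Z) = -9.147e+05 ⇒ leading (phase φ = -90.0°).

PF = 0.0002897 (leading, φ = -90.0°)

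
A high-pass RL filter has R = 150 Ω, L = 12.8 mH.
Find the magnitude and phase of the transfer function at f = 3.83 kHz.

Step 1 — Angular frequency: ω = 2π·3830 = 2.406e+04 rad/s.
Step 2 — Transfer function: H(jω) = jωL/(R + jωL).
Step 3 — Numerator jωL = j·308; denominator R + jωL = 150 + j308.
Step 4 — H = 0.8083 + j0.3936.
Step 5 — Magnitude: |H| = 0.8991 (-0.9 dB); phase: φ = 26.0°.

|H| = 0.8991 (-0.9 dB), φ = 26.0°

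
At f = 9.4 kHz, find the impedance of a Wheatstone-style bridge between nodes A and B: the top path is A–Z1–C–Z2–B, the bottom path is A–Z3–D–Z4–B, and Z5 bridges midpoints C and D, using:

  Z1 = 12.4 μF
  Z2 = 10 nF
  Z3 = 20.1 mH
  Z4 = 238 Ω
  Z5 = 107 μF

Step 1 — Angular frequency: ω = 2π·f = 2π·9400 = 5.906e+04 rad/s.
Step 2 — Component impedances:
  Z1: Z = 1/(jωC) = -j/(ω·C) = 0 - j1.365 Ω
  Z2: Z = 1/(jωC) = -j/(ω·C) = 0 - j1693 Ω
  Z3: Z = jωL = j·5.906e+04·0.0201 = 0 + j1187 Ω
  Z4: Z = R = 238 Ω
  Z5: Z = 1/(jωC) = -j/(ω·C) = 0 - j0.1582 Ω
Step 3 — Bridge requires nodal analysis (the Z5 bridge couples midpoints C and D, so the two paths cannot be reduced to a simple series/parallel combination). Setting node B to ground and injecting 1 A at node A, the 3-node admittance system at A, C, D solves to V_A = Z_AB = 233.3 - j34.32 Ω = 235.9∠-8.4° Ω.

Z = 233.3 - j34.32 Ω = 235.9∠-8.4° Ω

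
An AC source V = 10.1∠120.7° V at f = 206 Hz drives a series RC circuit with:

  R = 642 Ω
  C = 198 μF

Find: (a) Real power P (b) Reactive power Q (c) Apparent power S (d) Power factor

Step 1 — Angular frequency: ω = 2π·f = 2π·206 = 1294 rad/s.
Step 2 — Component impedances:
  R: Z = R = 642 Ω
  C: Z = 1/(jωC) = -j/(ω·C) = 0 - j3.902 Ω
Step 3 — Series combination: Z_total = R + C = 642 - j3.902 Ω = 642∠-0.3° Ω.
Step 4 — Source phasor: V = 10.1∠120.7° V = -5.156 + j8.685 V.
Step 5 — Current: I = V / Z = -0.008114 + j0.01348 A = 0.01573∠121.0° A.
Step 6 — Complex power: S = V·I* = 0.1589 - j0.0009657 VA.
Step 7 — Real power: P = Re(S) = 0.1589 W.
Step 8 — Reactive power: Q = Im(S) = -0.0009657 VAR.
Step 9 — Apparent power: |S| = 0.1589 VA.
Step 10 — Power factor: PF = P/|S| = 1 (leading).

(a) P = 0.1589 W  (b) Q = -0.0009657 VAR  (c) S = 0.1589 VA  (d) PF = 1 (leading)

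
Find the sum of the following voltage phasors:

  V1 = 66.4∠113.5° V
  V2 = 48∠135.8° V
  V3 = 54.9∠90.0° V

Step 1 — Convert each phasor to rectangular form:
  V1 = 66.4·(cos(113.5°) + j·sin(113.5°)) = -26.48 + j60.89 V
  V2 = 48·(cos(135.8°) + j·sin(135.8°)) = -34.41 + j33.46 V
  V3 = 54.9·(cos(90.0°) + j·sin(90.0°)) = 0 + j54.9 V
Step 2 — Sum components: V_total = -60.89 + j149.3 V.
Step 3 — Convert to polar: |V_total| = 161.2 V, ∠V_total = 112.2°.

V_total = 161.2∠112.2° V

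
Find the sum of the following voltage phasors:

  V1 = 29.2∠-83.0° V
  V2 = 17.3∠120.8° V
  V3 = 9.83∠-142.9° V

Step 1 — Convert each phasor to rectangular form:
  V1 = 29.2·(cos(-83.0°) + j·sin(-83.0°)) = 3.559 - j28.98 V
  V2 = 17.3·(cos(120.8°) + j·sin(120.8°)) = -8.858 + j14.86 V
  V3 = 9.83·(cos(-142.9°) + j·sin(-142.9°)) = -7.84 - j5.93 V
Step 2 — Sum components: V_total = -13.14 - j20.05 V.
Step 3 — Convert to polar: |V_total| = 23.97 V, ∠V_total = -123.2°.

V_total = 23.97∠-123.2° V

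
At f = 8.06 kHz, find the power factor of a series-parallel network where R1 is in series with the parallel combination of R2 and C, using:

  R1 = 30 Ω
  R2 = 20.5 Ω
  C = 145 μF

Step 1 — Angular frequency: ω = 2π·f = 2π·8060 = 5.064e+04 rad/s.
Step 2 — Component impedances:
  R1: Z = R = 30 Ω
  R2: Z = R = 20.5 Ω
  C: Z = 1/(jωC) = -j/(ω·C) = 0 - j0.1362 Ω
Step 3 — Parallel branch: R2 || C = 1/(1/R2 + 1/C) = 0.0009046 - j0.1362 Ω.
Step 4 — Series with R1: Z_total = R1 + (R2 || C) = 30 - j0.1362 Ω = 30∠-0.3° Ω.
Step 5 — Power factor: PF = cos(φ) = Re(Z)/|Z| = 30/30 = 1.
Step 6 — Type: Im(Z) = -0.1362 ⇒ leading (phase φ = -0.3°).

PF = 1 (leading, φ = -0.3°)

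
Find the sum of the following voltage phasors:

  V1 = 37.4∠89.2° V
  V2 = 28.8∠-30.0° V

Step 1 — Convert each phasor to rectangular form:
  V1 = 37.4·(cos(89.2°) + j·sin(89.2°)) = 0.5222 + j37.4 V
  V2 = 28.8·(cos(-30.0°) + j·sin(-30.0°)) = 24.94 - j14.4 V
Step 2 — Sum components: V_total = 25.46 + j23 V.
Step 3 — Convert to polar: |V_total| = 34.31 V, ∠V_total = 42.1°.

V_total = 34.31∠42.1° V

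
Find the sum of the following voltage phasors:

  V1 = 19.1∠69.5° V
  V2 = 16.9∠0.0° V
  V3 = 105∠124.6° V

Step 1 — Convert each phasor to rectangular form:
  V1 = 19.1·(cos(69.5°) + j·sin(69.5°)) = 6.689 + j17.89 V
  V2 = 16.9·(cos(0.0°) + j·sin(0.0°)) = 16.9 V
  V3 = 105·(cos(124.6°) + j·sin(124.6°)) = -59.62 + j86.43 V
Step 2 — Sum components: V_total = -36.03 + j104.3 V.
Step 3 — Convert to polar: |V_total| = 110.4 V, ∠V_total = 109.1°.

V_total = 110.4∠109.1° V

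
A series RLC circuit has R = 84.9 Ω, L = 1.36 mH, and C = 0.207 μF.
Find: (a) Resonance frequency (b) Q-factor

Step 1 — Resonance condition Im(Z)=0 gives ω₀ = 1/√(LC).
Step 2 — ω₀ = 1/√(0.00136·2.07e-07) = 5.96e+04 rad/s.
Step 3 — f₀ = ω₀/(2π) = 9486 Hz.
Step 4 — Series Q: Q = ω₀L/R = 5.96e+04·0.00136/84.9 = 0.9547.

(a) f₀ = 9486 Hz  (b) Q = 0.9547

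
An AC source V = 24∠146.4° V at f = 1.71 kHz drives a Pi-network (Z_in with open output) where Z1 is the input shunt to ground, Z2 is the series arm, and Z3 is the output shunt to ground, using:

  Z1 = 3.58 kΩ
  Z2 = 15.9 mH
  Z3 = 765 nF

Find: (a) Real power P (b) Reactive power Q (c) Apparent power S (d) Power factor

Step 1 — Angular frequency: ω = 2π·f = 2π·1710 = 1.074e+04 rad/s.
Step 2 — Component impedances:
  Z1: Z = R = 3580 Ω
  Z2: Z = jωL = j·1.074e+04·0.0159 = 0 + j170.8 Ω
  Z3: Z = 1/(jωC) = -j/(ω·C) = 0 - j121.7 Ω
Step 3 — With open output, the series arm Z2 and the output shunt Z3 appear in series to ground: Z2 + Z3 = 0 + j49.17 Ω.
Step 4 — Parallel with input shunt Z1: Z_in = Z1 || (Z2 + Z3) = 0.6752 + j49.16 Ω = 49.16∠89.2° Ω.
Step 5 — Source phasor: V = 24∠146.4° V = -19.99 + j13.28 V.
Step 6 — Current: I = V / Z = 0.2645 + j0.4103 A = 0.4882∠57.2° A.
Step 7 — Complex power: S = V·I* = 0.1609 + j11.71 VA.
Step 8 — Real power: P = Re(S) = 0.1609 W.
Step 9 — Reactive power: Q = Im(S) = 11.71 VAR.
Step 10 — Apparent power: |S| = 11.72 VA.
Step 11 — Power factor: PF = P/|S| = 0.01373 (lagging).

(a) P = 0.1609 W  (b) Q = 11.71 VAR  (c) S = 11.72 VA  (d) PF = 0.01373 (lagging)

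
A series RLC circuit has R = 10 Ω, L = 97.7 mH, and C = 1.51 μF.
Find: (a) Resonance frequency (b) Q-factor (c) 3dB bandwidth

Step 1 — Resonance condition Im(Z)=0 gives ω₀ = 1/√(LC).
Step 2 — ω₀ = 1/√(0.0977·1.51e-06) = 2604 rad/s.
Step 3 — f₀ = ω₀/(2π) = 414.4 Hz.
Step 4 — Series Q: Q = ω₀L/R = 2604·0.0977/10 = 25.44.
Step 5 — 3dB bandwidth: Δω = ω₀/Q = 102.4 rad/s; BW = Δω/(2π) = 16.29 Hz.

(a) f₀ = 414.4 Hz  (b) Q = 25.44  (c) BW = 16.29 Hz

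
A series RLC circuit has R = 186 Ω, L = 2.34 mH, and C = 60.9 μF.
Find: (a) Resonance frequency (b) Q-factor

Step 1 — Resonance condition Im(Z)=0 gives ω₀ = 1/√(LC).
Step 2 — ω₀ = 1/√(0.00234·6.09e-05) = 2649 rad/s.
Step 3 — f₀ = ω₀/(2π) = 421.6 Hz.
Step 4 — Series Q: Q = ω₀L/R = 2649·0.00234/186 = 0.03333.

(a) f₀ = 421.6 Hz  (b) Q = 0.03333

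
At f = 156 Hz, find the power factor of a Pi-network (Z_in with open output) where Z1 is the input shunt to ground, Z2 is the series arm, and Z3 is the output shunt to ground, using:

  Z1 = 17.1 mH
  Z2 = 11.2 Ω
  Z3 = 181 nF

Step 1 — Angular frequency: ω = 2π·f = 2π·156 = 980.2 rad/s.
Step 2 — Component impedances:
  Z1: Z = jωL = j·980.2·0.0171 = 0 + j16.76 Ω
  Z2: Z = R = 11.2 Ω
  Z3: Z = 1/(jωC) = -j/(ω·C) = 0 - j5637 Ω
Step 3 — With open output, the series arm Z2 and the output shunt Z3 appear in series to ground: Z2 + Z3 = 11.2 - j5637 Ω.
Step 4 — Parallel with input shunt Z1: Z_in = Z1 || (Z2 + Z3) = 9.963e-05 + j16.81 Ω = 16.81∠90.0° Ω.
Step 5 — Power factor: PF = cos(φ) = Re(Z)/|Z| = 9.9625e-05/16.811 = 5.926e-06.
Step 6 — Type: Im(Z) = 16.81 ⇒ lagging (phase φ = 90.0°).

PF = 5.926e-06 (lagging, φ = 90.0°)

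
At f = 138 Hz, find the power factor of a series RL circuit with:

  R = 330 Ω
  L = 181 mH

Step 1 — Angular frequency: ω = 2π·f = 2π·138 = 867.1 rad/s.
Step 2 — Component impedances:
  R: Z = R = 330 Ω
  L: Z = jωL = j·867.1·0.181 = 0 + j156.9 Ω
Step 3 — Series combination: Z_total = R + L = 330 + j156.9 Ω = 365.4∠25.4° Ω.
Step 4 — Power factor: PF = cos(φ) = Re(Z)/|Z| = 330/365.4 = 0.9031.
Step 5 — Type: Im(Z) = 156.9 ⇒ lagging (phase φ = 25.4°).

PF = 0.9031 (lagging, φ = 25.4°)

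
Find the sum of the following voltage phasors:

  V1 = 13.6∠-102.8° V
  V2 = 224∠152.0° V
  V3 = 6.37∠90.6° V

Step 1 — Convert each phasor to rectangular form:
  V1 = 13.6·(cos(-102.8°) + j·sin(-102.8°)) = -3.013 - j13.26 V
  V2 = 224·(cos(152.0°) + j·sin(152.0°)) = -197.8 + j105.2 V
  V3 = 6.37·(cos(90.6°) + j·sin(90.6°)) = -0.06671 + j6.37 V
Step 2 — Sum components: V_total = -200.9 + j98.27 V.
Step 3 — Convert to polar: |V_total| = 223.6 V, ∠V_total = 153.9°.

V_total = 223.6∠153.9° V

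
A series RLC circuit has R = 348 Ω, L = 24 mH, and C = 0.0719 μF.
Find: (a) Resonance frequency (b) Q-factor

Step 1 — Resonance condition Im(Z)=0 gives ω₀ = 1/√(LC).
Step 2 — ω₀ = 1/√(0.024·7.19e-08) = 2.407e+04 rad/s.
Step 3 — f₀ = ω₀/(2π) = 3831 Hz.
Step 4 — Series Q: Q = ω₀L/R = 2.407e+04·0.024/348 = 1.66.

(a) f₀ = 3831 Hz  (b) Q = 1.66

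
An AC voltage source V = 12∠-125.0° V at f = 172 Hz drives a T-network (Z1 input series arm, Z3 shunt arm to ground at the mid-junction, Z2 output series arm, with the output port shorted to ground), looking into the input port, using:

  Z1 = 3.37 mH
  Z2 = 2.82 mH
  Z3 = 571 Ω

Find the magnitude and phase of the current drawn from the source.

Step 1 — Angular frequency: ω = 2π·f = 2π·172 = 1081 rad/s.
Step 2 — Component impedances:
  Z1: Z = jωL = j·1081·0.00337 = 0 + j3.642 Ω
  Z2: Z = jωL = j·1081·0.00282 = 0 + j3.048 Ω
  Z3: Z = R = 571 Ω
Step 3 — With the output port shorted to ground, the output series arm Z2 runs from the junction to ground; the shunt arm Z3 also runs from the junction to ground. They appear in parallel: Z3 || Z2 = 0.01627 + j3.048 Ω.
Step 4 — Series with input arm Z1: Z_in = Z1 + (Z3 || Z2) = 0.01627 + j6.689 Ω = 6.69∠89.9° Ω.
Step 5 — Source phasor: V = 12∠-125.0° V = -6.883 - j9.83 V.
Step 6 — Ohm's law: I = V / Z_total = (-6.883 - j9.83) / (0.01627 + j6.689) = -1.472 + j1.025 A.
Step 7 — Convert to polar: |I| = 1.794 A, ∠I = 145.1°.

I = 1.794∠145.1° A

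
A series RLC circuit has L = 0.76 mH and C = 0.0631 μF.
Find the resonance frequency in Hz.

Step 1 — Resonance condition Im(Z)=0 gives ω₀ = 1/√(LC).
Step 2 — ω₀ = 1/√(0.00076·6.31e-08) = 1.444e+05 rad/s.
Step 3 — f₀ = ω₀/(2π) = 2.298e+04 Hz.

f₀ = 2.298e+04 Hz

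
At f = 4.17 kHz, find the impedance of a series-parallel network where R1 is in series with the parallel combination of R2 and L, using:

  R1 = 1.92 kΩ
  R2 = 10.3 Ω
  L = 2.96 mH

Step 1 — Angular frequency: ω = 2π·f = 2π·4170 = 2.62e+04 rad/s.
Step 2 — Component impedances:
  R1: Z = R = 1920 Ω
  R2: Z = R = 10.3 Ω
  L: Z = jωL = j·2.62e+04·0.00296 = 0 + j77.55 Ω
Step 3 — Parallel branch: R2 || L = 1/(1/R2 + 1/L) = 10.12 + j1.344 Ω.
Step 4 — Series with R1: Z_total = R1 + (R2 || L) = 1930 + j1.344 Ω = 1930∠0.0° Ω.

Z = 1930 + j1.344 Ω = 1930∠0.0° Ω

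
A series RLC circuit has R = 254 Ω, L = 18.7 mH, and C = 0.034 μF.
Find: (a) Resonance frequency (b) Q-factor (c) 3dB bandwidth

Step 1 — Resonance: ω₀ = 1/√(LC) = 1/√(0.0187·3.4e-08) = 3.966e+04 rad/s.
Step 2 — f₀ = ω₀/(2π) = 6312 Hz.
Step 3 — Series Q: Q = ω₀L/R = 3.966e+04·0.0187/254 = 2.92.
Step 4 — Bandwidth: Δω = ω₀/Q = 1.358e+04 rad/s; BW = Δω/(2π) = 2162 Hz.

(a) f₀ = 6312 Hz  (b) Q = 2.92  (c) BW = 2162 Hz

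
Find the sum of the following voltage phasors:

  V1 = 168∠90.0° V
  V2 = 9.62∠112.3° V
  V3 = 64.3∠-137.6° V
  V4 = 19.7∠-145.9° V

Step 1 — Convert each phasor to rectangular form:
  V1 = 168·(cos(90.0°) + j·sin(90.0°)) = 0 + j168 V
  V2 = 9.62·(cos(112.3°) + j·sin(112.3°)) = -3.65 + j8.901 V
  V3 = 64.3·(cos(-137.6°) + j·sin(-137.6°)) = -47.48 - j43.36 V
  V4 = 19.7·(cos(-145.9°) + j·sin(-145.9°)) = -16.31 - j11.04 V
Step 2 — Sum components: V_total = -67.45 + j122.5 V.
Step 3 — Convert to polar: |V_total| = 139.8 V, ∠V_total = 118.8°.

V_total = 139.8∠118.8° V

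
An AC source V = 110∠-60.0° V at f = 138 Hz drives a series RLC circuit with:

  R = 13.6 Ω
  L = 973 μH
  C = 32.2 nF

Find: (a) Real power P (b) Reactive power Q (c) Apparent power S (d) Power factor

Step 1 — Angular frequency: ω = 2π·f = 2π·138 = 867.1 rad/s.
Step 2 — Component impedances:
  R: Z = R = 13.6 Ω
  L: Z = jωL = j·867.1·0.000973 = 0 + j0.8437 Ω
  C: Z = 1/(jωC) = -j/(ω·C) = 0 - j3.582e+04 Ω
Step 3 — Series combination: Z_total = R + L + C = 13.6 - j3.582e+04 Ω = 3.582e+04∠-90.0° Ω.
Step 4 — Source phasor: V = 110∠-60.0° V = 55 - j95.26 V.
Step 5 — Current: I = V / Z = 0.00266 + j0.001535 A = 0.003071∠30.0° A.
Step 6 — Complex power: S = V·I* = 0.0001283 - j0.3378 VA.
Step 7 — Real power: P = Re(S) = 0.0001283 W.
Step 8 — Reactive power: Q = Im(S) = -0.3378 VAR.
Step 9 — Apparent power: |S| = 0.3378 VA.
Step 10 — Power factor: PF = P/|S| = 0.0003797 (leading).

(a) P = 0.0001283 W  (b) Q = -0.3378 VAR  (c) S = 0.3378 VA  (d) PF = 0.0003797 (leading)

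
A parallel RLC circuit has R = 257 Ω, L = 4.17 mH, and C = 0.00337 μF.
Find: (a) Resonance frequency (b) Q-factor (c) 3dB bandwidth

Step 1 — Resonance: ω₀ = 1/√(LC) = 1/√(0.00417·3.37e-09) = 2.668e+05 rad/s.
Step 2 — f₀ = ω₀/(2π) = 4.246e+04 Hz.
Step 3 — Parallel Q: Q = R/(ω₀L) = 257/(2.668e+05·0.00417) = 0.231.
Step 4 — Bandwidth: Δω = ω₀/Q = 1.155e+06 rad/s; BW = Δω/(2π) = 1.838e+05 Hz.

(a) f₀ = 4.246e+04 Hz  (b) Q = 0.231  (c) BW = 1.838e+05 Hz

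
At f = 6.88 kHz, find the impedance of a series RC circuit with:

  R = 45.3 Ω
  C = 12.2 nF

Step 1 — Angular frequency: ω = 2π·f = 2π·6880 = 4.323e+04 rad/s.
Step 2 — Component impedances:
  R: Z = R = 45.3 Ω
  C: Z = 1/(jωC) = -j/(ω·C) = 0 - j1896 Ω
Step 3 — Series combination: Z_total = R + C = 45.3 - j1896 Ω = 1897∠-88.6° Ω.

Z = 45.3 - j1896 Ω = 1897∠-88.6° Ω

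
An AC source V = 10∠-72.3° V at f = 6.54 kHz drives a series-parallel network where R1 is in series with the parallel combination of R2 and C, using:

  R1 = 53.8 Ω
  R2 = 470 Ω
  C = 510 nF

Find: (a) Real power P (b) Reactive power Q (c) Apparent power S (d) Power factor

Step 1 — Angular frequency: ω = 2π·f = 2π·6540 = 4.109e+04 rad/s.
Step 2 — Component impedances:
  R1: Z = R = 53.8 Ω
  R2: Z = R = 470 Ω
  C: Z = 1/(jωC) = -j/(ω·C) = 0 - j47.72 Ω
Step 3 — Parallel branch: R2 || C = 1/(1/R2 + 1/C) = 4.795 - j47.23 Ω.
Step 4 — Series with R1: Z_total = R1 + (R2 || C) = 58.6 - j47.23 Ω = 75.26∠-38.9° Ω.
Step 5 — Source phasor: V = 10∠-72.3° V = 3.04 - j9.527 V.
Step 6 — Current: I = V / Z = 0.1109 - j0.0732 A = 0.1329∠-33.4° A.
Step 7 — Complex power: S = V·I* = 1.035 - j0.8339 VA.
Step 8 — Real power: P = Re(S) = 1.035 W.
Step 9 — Reactive power: Q = Im(S) = -0.8339 VAR.
Step 10 — Apparent power: |S| = 1.329 VA.
Step 11 — Power factor: PF = P/|S| = 0.7786 (leading).

(a) P = 1.035 W  (b) Q = -0.8339 VAR  (c) S = 1.329 VA  (d) PF = 0.7786 (leading)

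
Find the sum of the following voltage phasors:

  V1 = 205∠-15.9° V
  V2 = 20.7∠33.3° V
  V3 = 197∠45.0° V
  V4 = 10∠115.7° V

Step 1 — Convert each phasor to rectangular form:
  V1 = 205·(cos(-15.9°) + j·sin(-15.9°)) = 197.2 - j56.16 V
  V2 = 20.7·(cos(33.3°) + j·sin(33.3°)) = 17.3 + j11.36 V
  V3 = 197·(cos(45.0°) + j·sin(45.0°)) = 139.3 + j139.3 V
  V4 = 10·(cos(115.7°) + j·sin(115.7°)) = -4.337 + j9.011 V
Step 2 — Sum components: V_total = 349.4 + j103.5 V.
Step 3 — Convert to polar: |V_total| = 364.4 V, ∠V_total = 16.5°.

V_total = 364.4∠16.5° V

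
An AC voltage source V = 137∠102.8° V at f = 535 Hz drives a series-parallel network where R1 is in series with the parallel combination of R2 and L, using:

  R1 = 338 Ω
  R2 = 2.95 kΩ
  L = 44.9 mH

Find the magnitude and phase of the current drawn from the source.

Step 1 — Angular frequency: ω = 2π·f = 2π·535 = 3362 rad/s.
Step 2 — Component impedances:
  R1: Z = R = 338 Ω
  R2: Z = R = 2950 Ω
  L: Z = jωL = j·3362·0.0449 = 0 + j150.9 Ω
Step 3 — Parallel branch: R2 || L = 1/(1/R2 + 1/L) = 7.702 + j150.5 Ω.
Step 4 — Series with R1: Z_total = R1 + (R2 || L) = 345.7 + j150.5 Ω = 377.1∠23.5° Ω.
Step 5 — Source phasor: V = 137∠102.8° V = -30.35 + j133.6 V.
Step 6 — Ohm's law: I = V / Z_total = (-30.35 + j133.6) / (345.7 + j150.5) = 0.06765 + j0.357 A.
Step 7 — Convert to polar: |I| = 0.3633 A, ∠I = 79.3°.

I = 0.3633∠79.3° A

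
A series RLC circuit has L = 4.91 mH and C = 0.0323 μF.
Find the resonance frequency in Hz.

Step 1 — Resonance condition Im(Z)=0 gives ω₀ = 1/√(LC).
Step 2 — ω₀ = 1/√(0.00491·3.23e-08) = 7.941e+04 rad/s.
Step 3 — f₀ = ω₀/(2π) = 1.264e+04 Hz.

f₀ = 1.264e+04 Hz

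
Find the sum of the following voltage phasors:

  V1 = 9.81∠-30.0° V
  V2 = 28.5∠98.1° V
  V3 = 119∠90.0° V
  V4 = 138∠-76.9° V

Step 1 — Convert each phasor to rectangular form:
  V1 = 9.81·(cos(-30.0°) + j·sin(-30.0°)) = 8.496 - j4.905 V
  V2 = 28.5·(cos(98.1°) + j·sin(98.1°)) = -4.016 + j28.22 V
  V3 = 119·(cos(90.0°) + j·sin(90.0°)) = 0 + j119 V
  V4 = 138·(cos(-76.9°) + j·sin(-76.9°)) = 31.28 - j134.4 V
Step 2 — Sum components: V_total = 35.76 + j7.902 V.
Step 3 — Convert to polar: |V_total| = 36.62 V, ∠V_total = 12.5°.

V_total = 36.62∠12.5° V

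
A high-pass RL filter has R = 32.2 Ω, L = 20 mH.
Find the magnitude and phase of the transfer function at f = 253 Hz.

Step 1 — Angular frequency: ω = 2π·253 = 1590 rad/s.
Step 2 — Transfer function: H(jω) = jωL/(R + jωL).
Step 3 — Numerator jωL = j·31.79; denominator R + jωL = 32.2 + j31.79.
Step 4 — H = 0.4936 + j0.5.
Step 5 — Magnitude: |H| = 0.7026 (-3.1 dB); phase: φ = 45.4°.

|H| = 0.7026 (-3.1 dB), φ = 45.4°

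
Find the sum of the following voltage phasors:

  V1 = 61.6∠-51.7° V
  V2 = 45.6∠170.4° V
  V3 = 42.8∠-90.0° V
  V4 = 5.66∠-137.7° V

Step 1 — Convert each phasor to rectangular form:
  V1 = 61.6·(cos(-51.7°) + j·sin(-51.7°)) = 38.18 - j48.34 V
  V2 = 45.6·(cos(170.4°) + j·sin(170.4°)) = -44.96 + j7.605 V
  V3 = 42.8·(cos(-90.0°) + j·sin(-90.0°)) = 0 - j42.8 V
  V4 = 5.66·(cos(-137.7°) + j·sin(-137.7°)) = -4.186 - j3.809 V
Step 2 — Sum components: V_total = -10.97 - j87.35 V.
Step 3 — Convert to polar: |V_total| = 88.03 V, ∠V_total = -97.2°.

V_total = 88.03∠-97.2° V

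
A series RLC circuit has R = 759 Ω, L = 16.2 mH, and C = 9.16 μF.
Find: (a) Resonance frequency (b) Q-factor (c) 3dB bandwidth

Step 1 — Resonance condition Im(Z)=0 gives ω₀ = 1/√(LC).
Step 2 — ω₀ = 1/√(0.0162·9.16e-06) = 2596 rad/s.
Step 3 — f₀ = ω₀/(2π) = 413.2 Hz.
Step 4 — Series Q: Q = ω₀L/R = 2596·0.0162/759 = 0.05541.
Step 5 — 3dB bandwidth: Δω = ω₀/Q = 4.685e+04 rad/s; BW = Δω/(2π) = 7457 Hz.

(a) f₀ = 413.2 Hz  (b) Q = 0.05541  (c) BW = 7457 Hz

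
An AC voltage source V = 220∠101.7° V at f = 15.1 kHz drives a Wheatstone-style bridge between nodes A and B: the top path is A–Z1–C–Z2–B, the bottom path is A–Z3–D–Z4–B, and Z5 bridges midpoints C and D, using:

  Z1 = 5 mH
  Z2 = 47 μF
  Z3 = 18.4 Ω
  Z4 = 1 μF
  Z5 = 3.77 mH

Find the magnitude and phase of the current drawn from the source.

Step 1 — Angular frequency: ω = 2π·f = 2π·1.51e+04 = 9.488e+04 rad/s.
Step 2 — Component impedances:
  Z1: Z = jωL = j·9.488e+04·0.005 = 0 + j474.4 Ω
  Z2: Z = 1/(jωC) = -j/(ω·C) = 0 - j0.2243 Ω
  Z3: Z = R = 18.4 Ω
  Z4: Z = 1/(jωC) = -j/(ω·C) = 0 - j10.54 Ω
  Z5: Z = jωL = j·9.488e+04·0.00377 = 0 + j357.7 Ω
Step 3 — Bridge requires nodal analysis (the Z5 bridge couples midpoints C and D, so the two paths cannot be reduced to a simple series/parallel combination). Setting node B to ground and injecting 1 A at node A, the 3-node admittance system at A, C, D solves to V_A = Z_AB = 19.24 - j10.35 Ω = 21.85∠-28.3° Ω.
Step 4 — Source phasor: V = 220∠101.7° V = -44.61 + j215.4 V.
Step 5 — Ohm's law: I = V / Z_total = (-44.61 + j215.4) / (19.24 - j10.35) = -6.469 + j7.716 A.
Step 6 — Convert to polar: |I| = 10.07 A, ∠I = 130.0°.

I = 10.07∠130.0° A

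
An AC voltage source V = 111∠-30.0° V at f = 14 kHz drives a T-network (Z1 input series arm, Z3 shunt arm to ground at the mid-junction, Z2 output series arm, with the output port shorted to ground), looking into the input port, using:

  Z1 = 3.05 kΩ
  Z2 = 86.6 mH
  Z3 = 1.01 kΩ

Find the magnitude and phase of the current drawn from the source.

Step 1 — Angular frequency: ω = 2π·f = 2π·1.4e+04 = 8.796e+04 rad/s.
Step 2 — Component impedances:
  Z1: Z = R = 3050 Ω
  Z2: Z = jωL = j·8.796e+04·0.0866 = 0 + j7618 Ω
  Z3: Z = R = 1010 Ω
Step 3 — With the output port shorted to ground, the output series arm Z2 runs from the junction to ground; the shunt arm Z3 also runs from the junction to ground. They appear in parallel: Z3 || Z2 = 992.6 + j131.6 Ω.
Step 4 — Series with input arm Z1: Z_in = Z1 + (Z3 || Z2) = 4043 + j131.6 Ω = 4045∠1.9° Ω.
Step 5 — Source phasor: V = 111∠-30.0° V = 96.13 - j55.5 V.
Step 6 — Ohm's law: I = V / Z_total = (96.13 - j55.5) / (4043 + j131.6) = 0.02331 - j0.01449 A.
Step 7 — Convert to polar: |I| = 0.02744 A, ∠I = -31.9°.

I = 0.02744∠-31.9° A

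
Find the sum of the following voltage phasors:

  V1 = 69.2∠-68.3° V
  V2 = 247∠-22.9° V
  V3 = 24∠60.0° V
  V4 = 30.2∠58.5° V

Step 1 — Convert each phasor to rectangular form:
  V1 = 69.2·(cos(-68.3°) + j·sin(-68.3°)) = 25.59 - j64.3 V
  V2 = 247·(cos(-22.9°) + j·sin(-22.9°)) = 227.5 - j96.11 V
  V3 = 24·(cos(60.0°) + j·sin(60.0°)) = 12 + j20.78 V
  V4 = 30.2·(cos(58.5°) + j·sin(58.5°)) = 15.78 + j25.75 V
Step 2 — Sum components: V_total = 280.9 - j113.9 V.
Step 3 — Convert to polar: |V_total| = 303.1 V, ∠V_total = -22.1°.

V_total = 303.1∠-22.1° V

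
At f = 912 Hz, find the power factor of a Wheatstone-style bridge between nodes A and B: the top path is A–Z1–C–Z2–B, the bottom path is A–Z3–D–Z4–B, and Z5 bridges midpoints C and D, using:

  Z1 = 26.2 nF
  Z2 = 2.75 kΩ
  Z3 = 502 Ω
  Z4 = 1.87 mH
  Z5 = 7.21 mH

Step 1 — Angular frequency: ω = 2π·f = 2π·912 = 5730 rad/s.
Step 2 — Component impedances:
  Z1: Z = 1/(jωC) = -j/(ω·C) = 0 - j6661 Ω
  Z2: Z = R = 2750 Ω
  Z3: Z = R = 502 Ω
  Z4: Z = jωL = j·5730·0.00187 = 0 + j10.72 Ω
  Z5: Z = jωL = j·5730·0.00721 = 0 + j41.32 Ω
Step 3 — Bridge requires nodal analysis (the Z5 bridge couples midpoints C and D, so the two paths cannot be reduced to a simple series/parallel combination). Setting node B to ground and injecting 1 A at node A, the 3-node admittance system at A, C, D solves to V_A = Z_AB = 499.2 - j27.11 Ω = 499.9∠-3.1° Ω.
Step 4 — Power factor: PF = cos(φ) = Re(Z)/|Z| = 499.17/499.91 = 0.9985.
Step 5 — Type: Im(Z) = -27.11 ⇒ leading (phase φ = -3.1°).

PF = 0.9985 (leading, φ = -3.1°)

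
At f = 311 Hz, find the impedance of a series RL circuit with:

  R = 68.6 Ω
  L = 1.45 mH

Step 1 — Angular frequency: ω = 2π·f = 2π·311 = 1954 rad/s.
Step 2 — Component impedances:
  R: Z = R = 68.6 Ω
  L: Z = jωL = j·1954·0.00145 = 0 + j2.833 Ω
Step 3 — Series combination: Z_total = R + L = 68.6 + j2.833 Ω = 68.66∠2.4° Ω.

Z = 68.6 + j2.833 Ω = 68.66∠2.4° Ω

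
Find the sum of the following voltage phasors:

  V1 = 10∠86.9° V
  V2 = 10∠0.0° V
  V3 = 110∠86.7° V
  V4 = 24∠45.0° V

Step 1 — Convert each phasor to rectangular form:
  V1 = 10·(cos(86.9°) + j·sin(86.9°)) = 0.5408 + j9.985 V
  V2 = 10·(cos(0.0°) + j·sin(0.0°)) = 10 V
  V3 = 110·(cos(86.7°) + j·sin(86.7°)) = 6.332 + j109.8 V
  V4 = 24·(cos(45.0°) + j·sin(45.0°)) = 16.97 + j16.97 V
Step 2 — Sum components: V_total = 33.84 + j136.8 V.
Step 3 — Convert to polar: |V_total| = 140.9 V, ∠V_total = 76.1°.

V_total = 140.9∠76.1° V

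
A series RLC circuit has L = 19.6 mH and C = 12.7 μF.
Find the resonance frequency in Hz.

Step 1 — Resonance condition Im(Z)=0 gives ω₀ = 1/√(LC).
Step 2 — ω₀ = 1/√(0.0196·1.27e-05) = 2004 rad/s.
Step 3 — f₀ = ω₀/(2π) = 319 Hz.

f₀ = 319 Hz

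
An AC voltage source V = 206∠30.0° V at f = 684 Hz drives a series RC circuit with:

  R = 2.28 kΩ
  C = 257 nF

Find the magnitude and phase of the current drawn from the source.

Step 1 — Angular frequency: ω = 2π·f = 2π·684 = 4298 rad/s.
Step 2 — Component impedances:
  R: Z = R = 2280 Ω
  C: Z = 1/(jωC) = -j/(ω·C) = 0 - j905.4 Ω
Step 3 — Series combination: Z_total = R + C = 2280 - j905.4 Ω = 2453∠-21.7° Ω.
Step 4 — Source phasor: V = 206∠30.0° V = 178.4 + j103 V.
Step 5 — Ohm's law: I = V / Z_total = (178.4 + j103) / (2280 - j905.4) = 0.05209 + j0.06586 A.
Step 6 — Convert to polar: |I| = 0.08397 A, ∠I = 51.7°.

I = 0.08397∠51.7° A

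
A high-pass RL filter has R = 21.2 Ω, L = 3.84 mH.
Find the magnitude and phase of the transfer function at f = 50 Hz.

Step 1 — Angular frequency: ω = 2π·50 = 314.2 rad/s.
Step 2 — Transfer function: H(jω) = jωL/(R + jωL).
Step 3 — Numerator jωL = j·1.206; denominator R + jωL = 21.2 + j1.206.
Step 4 — H = 0.003228 + j0.05672.
Step 5 — Magnitude: |H| = 0.05681 (-24.9 dB); phase: φ = 86.7°.

|H| = 0.05681 (-24.9 dB), φ = 86.7°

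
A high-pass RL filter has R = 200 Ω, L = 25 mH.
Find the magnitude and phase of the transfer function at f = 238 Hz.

Step 1 — Angular frequency: ω = 2π·238 = 1495 rad/s.
Step 2 — Transfer function: H(jω) = jωL/(R + jωL).
Step 3 — Numerator jωL = j·37.38; denominator R + jωL = 200 + j37.38.
Step 4 — H = 0.03376 + j0.1806.
Step 5 — Magnitude: |H| = 0.1837 (-14.7 dB); phase: φ = 79.4°.

|H| = 0.1837 (-14.7 dB), φ = 79.4°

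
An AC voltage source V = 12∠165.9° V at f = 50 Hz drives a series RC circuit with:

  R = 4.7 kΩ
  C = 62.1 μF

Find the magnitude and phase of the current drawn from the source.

Step 1 — Angular frequency: ω = 2π·f = 2π·50 = 314.2 rad/s.
Step 2 — Component impedances:
  R: Z = R = 4700 Ω
  C: Z = 1/(jωC) = -j/(ω·C) = 0 - j51.26 Ω
Step 3 — Series combination: Z_total = R + C = 4700 - j51.26 Ω = 4700∠-0.6° Ω.
Step 4 — Source phasor: V = 12∠165.9° V = -11.64 + j2.923 V.
Step 5 — Ohm's law: I = V / Z_total = (-11.64 + j2.923) / (4700 - j51.26) = -0.002483 + j0.0005949 A.
Step 6 — Convert to polar: |I| = 0.002553 A, ∠I = 166.5°.

I = 0.002553∠166.5° A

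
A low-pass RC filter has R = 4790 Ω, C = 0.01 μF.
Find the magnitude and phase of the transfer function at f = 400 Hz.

Step 1 — Angular frequency: ω = 2π·400 = 2513 rad/s.
Step 2 — Transfer function: H(jω) = 1/(1 + jωRC).
Step 3 — Denominator: 1 + jωRC = 1 + j·2513·4790·1e-08 = 1 + j0.1204.
Step 4 — H = 0.9857 - j0.1187.
Step 5 — Magnitude: |H| = 0.9928 (-0.1 dB); phase: φ = -6.9°.

|H| = 0.9928 (-0.1 dB), φ = -6.9°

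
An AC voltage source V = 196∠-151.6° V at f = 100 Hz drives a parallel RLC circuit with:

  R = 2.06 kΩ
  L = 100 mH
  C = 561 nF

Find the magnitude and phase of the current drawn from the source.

Step 1 — Angular frequency: ω = 2π·f = 2π·100 = 628.3 rad/s.
Step 2 — Component impedances:
  R: Z = R = 2060 Ω
  L: Z = jωL = j·628.3·0.1 = 0 + j62.83 Ω
  C: Z = 1/(jωC) = -j/(ω·C) = 0 - j2837 Ω
Step 3 — Parallel combination: 1/Z_total = 1/R + 1/L + 1/C; Z_total = 2.002 + j64.19 Ω = 64.22∠88.2° Ω.
Step 4 — Source phasor: V = 196∠-151.6° V = -172.4 - j93.22 V.
Step 5 — Ohm's law: I = V / Z_total = (-172.4 - j93.22) / (2.002 + j64.19) = -1.535 + j2.638 A.
Step 6 — Convert to polar: |I| = 3.052 A, ∠I = 120.2°.

I = 3.052∠120.2° A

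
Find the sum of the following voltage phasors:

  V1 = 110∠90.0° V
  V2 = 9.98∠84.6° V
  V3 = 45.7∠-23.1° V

Step 1 — Convert each phasor to rectangular form:
  V1 = 110·(cos(90.0°) + j·sin(90.0°)) = 0 + j110 V
  V2 = 9.98·(cos(84.6°) + j·sin(84.6°)) = 0.9392 + j9.936 V
  V3 = 45.7·(cos(-23.1°) + j·sin(-23.1°)) = 42.04 - j17.93 V
Step 2 — Sum components: V_total = 42.98 + j102 V.
Step 3 — Convert to polar: |V_total| = 110.7 V, ∠V_total = 67.2°.

V_total = 110.7∠67.2° V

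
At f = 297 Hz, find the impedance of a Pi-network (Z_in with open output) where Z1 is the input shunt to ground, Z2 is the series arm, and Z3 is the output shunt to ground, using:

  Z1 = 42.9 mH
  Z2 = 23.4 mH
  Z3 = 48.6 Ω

Step 1 — Angular frequency: ω = 2π·f = 2π·297 = 1866 rad/s.
Step 2 — Component impedances:
  Z1: Z = jωL = j·1866·0.0429 = 0 + j80.06 Ω
  Z2: Z = jωL = j·1866·0.0234 = 0 + j43.67 Ω
  Z3: Z = R = 48.6 Ω
Step 3 — With open output, the series arm Z2 and the output shunt Z3 appear in series to ground: Z2 + Z3 = 48.6 + j43.67 Ω.
Step 4 — Parallel with input shunt Z1: Z_in = Z1 || (Z2 + Z3) = 17.63 + j35.18 Ω = 39.35∠63.4° Ω.

Z = 17.63 + j35.18 Ω = 39.35∠63.4° Ω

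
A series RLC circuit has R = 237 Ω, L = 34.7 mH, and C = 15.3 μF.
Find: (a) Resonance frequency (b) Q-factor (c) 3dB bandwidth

Step 1 — Resonance: ω₀ = 1/√(LC) = 1/√(0.0347·1.53e-05) = 1372 rad/s.
Step 2 — f₀ = ω₀/(2π) = 218.4 Hz.
Step 3 — Series Q: Q = ω₀L/R = 1372·0.0347/237 = 0.2009.
Step 4 — Bandwidth: Δω = ω₀/Q = 6830 rad/s; BW = Δω/(2π) = 1087 Hz.

(a) f₀ = 218.4 Hz  (b) Q = 0.2009  (c) BW = 1087 Hz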